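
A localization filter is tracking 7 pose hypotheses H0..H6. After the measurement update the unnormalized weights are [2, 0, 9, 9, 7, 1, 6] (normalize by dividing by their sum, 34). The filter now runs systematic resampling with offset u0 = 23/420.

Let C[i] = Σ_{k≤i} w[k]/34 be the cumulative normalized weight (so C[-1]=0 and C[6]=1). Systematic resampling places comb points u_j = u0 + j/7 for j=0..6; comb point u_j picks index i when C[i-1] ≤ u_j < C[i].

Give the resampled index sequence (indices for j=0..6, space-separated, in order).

C = [1/17, 1/17, 11/34, 10/17, 27/34, 14/17, 1]
j=0: u_0=23/420 ∈ [0, 1/17) → index 0
j=1: u_1=83/420 ∈ [1/17, 11/34) → index 2
j=2: u_2=143/420 ∈ [11/34, 10/17) → index 3
j=3: u_3=29/60 ∈ [11/34, 10/17) → index 3
j=4: u_4=263/420 ∈ [10/17, 27/34) → index 4
j=5: u_5=323/420 ∈ [10/17, 27/34) → index 4
j=6: u_6=383/420 ∈ [14/17, 1) → index 6

0 2 3 3 4 4 6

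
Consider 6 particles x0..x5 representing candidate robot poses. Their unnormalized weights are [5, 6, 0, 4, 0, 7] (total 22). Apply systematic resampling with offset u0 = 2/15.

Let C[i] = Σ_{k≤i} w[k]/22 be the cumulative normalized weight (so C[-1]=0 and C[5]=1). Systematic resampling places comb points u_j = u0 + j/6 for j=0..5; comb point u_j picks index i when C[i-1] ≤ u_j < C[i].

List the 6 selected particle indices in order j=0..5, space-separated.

C = [5/22, 1/2, 1/2, 15/22, 15/22, 1]
j=0: u_0=2/15 ∈ [0, 5/22) → index 0
j=1: u_1=3/10 ∈ [5/22, 1/2) → index 1
j=2: u_2=7/15 ∈ [5/22, 1/2) → index 1
j=3: u_3=19/30 ∈ [1/2, 15/22) → index 3
j=4: u_4=4/5 ∈ [15/22, 1) → index 5
j=5: u_5=29/30 ∈ [15/22, 1) → index 5

0 1 1 3 5 5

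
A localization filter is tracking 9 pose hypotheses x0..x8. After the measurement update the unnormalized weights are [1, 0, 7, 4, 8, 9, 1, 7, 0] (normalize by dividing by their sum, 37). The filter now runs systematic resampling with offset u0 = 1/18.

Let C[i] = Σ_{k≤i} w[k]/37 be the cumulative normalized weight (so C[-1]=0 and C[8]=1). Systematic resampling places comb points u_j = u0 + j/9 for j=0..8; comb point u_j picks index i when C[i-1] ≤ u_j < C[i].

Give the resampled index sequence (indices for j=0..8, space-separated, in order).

2 2 3 4 4 5 5 7 7

C = [1/37, 1/37, 8/37, 12/37, 20/37, 29/37, 30/37, 1, 1]
j=0: u_0=1/18 ∈ [1/37, 8/37) → index 2
j=1: u_1=1/6 ∈ [1/37, 8/37) → index 2
j=2: u_2=5/18 ∈ [8/37, 12/37) → index 3
j=3: u_3=7/18 ∈ [12/37, 20/37) → index 4
j=4: u_4=1/2 ∈ [12/37, 20/37) → index 4
j=5: u_5=11/18 ∈ [20/37, 29/37) → index 5
j=6: u_6=13/18 ∈ [20/37, 29/37) → index 5
j=7: u_7=5/6 ∈ [30/37, 1) → index 7
j=8: u_8=17/18 ∈ [30/37, 1) → index 7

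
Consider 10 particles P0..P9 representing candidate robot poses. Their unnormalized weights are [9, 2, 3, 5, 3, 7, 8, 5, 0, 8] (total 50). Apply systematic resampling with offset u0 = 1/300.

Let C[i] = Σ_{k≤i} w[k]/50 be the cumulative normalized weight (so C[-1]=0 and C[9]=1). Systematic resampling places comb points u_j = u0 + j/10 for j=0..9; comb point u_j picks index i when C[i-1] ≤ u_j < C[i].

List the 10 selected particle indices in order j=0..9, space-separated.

C = [9/50, 11/50, 7/25, 19/50, 11/25, 29/50, 37/50, 21/25, 21/25, 1]
j=0: u_0=1/300 ∈ [0, 9/50) → index 0
j=1: u_1=31/300 ∈ [0, 9/50) → index 0
j=2: u_2=61/300 ∈ [9/50, 11/50) → index 1
j=3: u_3=91/300 ∈ [7/25, 19/50) → index 3
j=4: u_4=121/300 ∈ [19/50, 11/25) → index 4
j=5: u_5=151/300 ∈ [11/25, 29/50) → index 5
j=6: u_6=181/300 ∈ [29/50, 37/50) → index 6
j=7: u_7=211/300 ∈ [29/50, 37/50) → index 6
j=8: u_8=241/300 ∈ [37/50, 21/25) → index 7
j=9: u_9=271/300 ∈ [21/25, 1) → index 9

0 0 1 3 4 5 6 6 7 9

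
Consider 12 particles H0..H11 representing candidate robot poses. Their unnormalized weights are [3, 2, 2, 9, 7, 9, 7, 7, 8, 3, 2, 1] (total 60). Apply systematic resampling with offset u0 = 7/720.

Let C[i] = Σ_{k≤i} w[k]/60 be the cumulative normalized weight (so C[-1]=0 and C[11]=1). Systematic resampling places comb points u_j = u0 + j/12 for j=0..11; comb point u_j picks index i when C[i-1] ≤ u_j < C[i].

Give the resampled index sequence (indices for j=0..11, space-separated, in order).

C = [1/20, 1/12, 7/60, 4/15, 23/60, 8/15, 13/20, 23/30, 9/10, 19/20, 59/60, 1]
j=0: u_0=7/720 ∈ [0, 1/20) → index 0
j=1: u_1=67/720 ∈ [1/12, 7/60) → index 2
j=2: u_2=127/720 ∈ [7/60, 4/15) → index 3
j=3: u_3=187/720 ∈ [7/60, 4/15) → index 3
j=4: u_4=247/720 ∈ [4/15, 23/60) → index 4
j=5: u_5=307/720 ∈ [23/60, 8/15) → index 5
j=6: u_6=367/720 ∈ [23/60, 8/15) → index 5
j=7: u_7=427/720 ∈ [8/15, 13/20) → index 6
j=8: u_8=487/720 ∈ [13/20, 23/30) → index 7
j=9: u_9=547/720 ∈ [13/20, 23/30) → index 7
j=10: u_10=607/720 ∈ [23/30, 9/10) → index 8
j=11: u_11=667/720 ∈ [9/10, 19/20) → index 9

0 2 3 3 4 5 5 6 7 7 8 9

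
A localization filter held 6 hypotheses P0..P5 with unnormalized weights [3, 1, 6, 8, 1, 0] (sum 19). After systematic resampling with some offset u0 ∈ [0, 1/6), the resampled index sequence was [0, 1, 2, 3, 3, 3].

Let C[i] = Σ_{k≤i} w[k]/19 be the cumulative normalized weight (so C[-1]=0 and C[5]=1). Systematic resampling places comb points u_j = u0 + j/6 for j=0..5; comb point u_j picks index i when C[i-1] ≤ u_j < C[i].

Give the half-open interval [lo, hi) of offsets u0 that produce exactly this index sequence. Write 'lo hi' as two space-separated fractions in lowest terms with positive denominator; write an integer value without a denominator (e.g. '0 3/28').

1/38 5/114

C = [3/19, 4/19, 10/19, 18/19, 1, 1]
j=0 picked index 0: u0 ∈ [0, 3/19)
j=1 picked index 1: u0 ∈ [-1/114, 5/114)
j=2 picked index 2: u0 ∈ [-7/57, 11/57)
j=3 picked index 3: u0 ∈ [1/38, 17/38)
j=4 picked index 3: u0 ∈ [-8/57, 16/57)
j=5 picked index 3: u0 ∈ [-35/114, 13/114)
intersection: [1/38, 5/114)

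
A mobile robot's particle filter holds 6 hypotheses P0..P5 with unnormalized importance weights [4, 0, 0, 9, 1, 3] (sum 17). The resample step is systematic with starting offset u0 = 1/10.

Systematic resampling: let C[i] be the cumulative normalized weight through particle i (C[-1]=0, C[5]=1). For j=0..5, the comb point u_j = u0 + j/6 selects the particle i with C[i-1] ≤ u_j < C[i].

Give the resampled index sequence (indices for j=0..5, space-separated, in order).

0 3 3 3 4 5

C = [4/17, 4/17, 4/17, 13/17, 14/17, 1]
j=0: u_0=1/10 ∈ [0, 4/17) → index 0
j=1: u_1=4/15 ∈ [4/17, 13/17) → index 3
j=2: u_2=13/30 ∈ [4/17, 13/17) → index 3
j=3: u_3=3/5 ∈ [4/17, 13/17) → index 3
j=4: u_4=23/30 ∈ [13/17, 14/17) → index 4
j=5: u_5=14/15 ∈ [14/17, 1) → index 5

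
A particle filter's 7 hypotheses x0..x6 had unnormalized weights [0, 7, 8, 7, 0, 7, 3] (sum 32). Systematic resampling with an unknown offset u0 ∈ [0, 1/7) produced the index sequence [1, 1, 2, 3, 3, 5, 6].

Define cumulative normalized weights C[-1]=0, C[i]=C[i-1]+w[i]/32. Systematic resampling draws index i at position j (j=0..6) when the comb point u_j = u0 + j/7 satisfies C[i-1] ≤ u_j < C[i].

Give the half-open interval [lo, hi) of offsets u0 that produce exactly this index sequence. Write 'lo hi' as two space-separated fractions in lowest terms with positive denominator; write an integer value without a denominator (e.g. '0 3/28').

C = [0, 7/32, 15/32, 11/16, 11/16, 29/32, 1]
j=0 picked index 1: u0 ∈ [0, 7/32)
j=1 picked index 1: u0 ∈ [-1/7, 17/224)
j=2 picked index 2: u0 ∈ [-15/224, 41/224)
j=3 picked index 3: u0 ∈ [9/224, 29/112)
j=4 picked index 3: u0 ∈ [-23/224, 13/112)
j=5 picked index 5: u0 ∈ [-3/112, 43/224)
j=6 picked index 6: u0 ∈ [11/224, 1/7)
intersection: [11/224, 17/224)

11/224 17/224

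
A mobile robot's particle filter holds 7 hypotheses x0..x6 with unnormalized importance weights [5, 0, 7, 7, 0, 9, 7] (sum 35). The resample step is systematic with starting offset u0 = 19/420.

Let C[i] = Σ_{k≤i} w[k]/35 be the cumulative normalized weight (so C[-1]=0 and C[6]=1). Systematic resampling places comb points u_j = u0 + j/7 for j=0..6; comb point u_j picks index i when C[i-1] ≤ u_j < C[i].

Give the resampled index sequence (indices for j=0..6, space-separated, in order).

C = [1/7, 1/7, 12/35, 19/35, 19/35, 4/5, 1]
j=0: u_0=19/420 ∈ [0, 1/7) → index 0
j=1: u_1=79/420 ∈ [1/7, 12/35) → index 2
j=2: u_2=139/420 ∈ [1/7, 12/35) → index 2
j=3: u_3=199/420 ∈ [12/35, 19/35) → index 3
j=4: u_4=37/60 ∈ [19/35, 4/5) → index 5
j=5: u_5=319/420 ∈ [19/35, 4/5) → index 5
j=6: u_6=379/420 ∈ [4/5, 1) → index 6

0 2 2 3 5 5 6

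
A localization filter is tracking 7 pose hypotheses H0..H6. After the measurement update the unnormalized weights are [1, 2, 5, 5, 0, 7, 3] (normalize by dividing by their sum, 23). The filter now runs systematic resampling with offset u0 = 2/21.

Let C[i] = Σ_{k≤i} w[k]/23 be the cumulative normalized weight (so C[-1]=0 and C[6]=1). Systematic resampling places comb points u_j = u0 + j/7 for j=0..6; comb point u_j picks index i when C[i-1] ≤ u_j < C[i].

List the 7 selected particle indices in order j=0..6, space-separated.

1 2 3 3 5 5 6

C = [1/23, 3/23, 8/23, 13/23, 13/23, 20/23, 1]
j=0: u_0=2/21 ∈ [1/23, 3/23) → index 1
j=1: u_1=5/21 ∈ [3/23, 8/23) → index 2
j=2: u_2=8/21 ∈ [8/23, 13/23) → index 3
j=3: u_3=11/21 ∈ [8/23, 13/23) → index 3
j=4: u_4=2/3 ∈ [13/23, 20/23) → index 5
j=5: u_5=17/21 ∈ [13/23, 20/23) → index 5
j=6: u_6=20/21 ∈ [20/23, 1) → index 6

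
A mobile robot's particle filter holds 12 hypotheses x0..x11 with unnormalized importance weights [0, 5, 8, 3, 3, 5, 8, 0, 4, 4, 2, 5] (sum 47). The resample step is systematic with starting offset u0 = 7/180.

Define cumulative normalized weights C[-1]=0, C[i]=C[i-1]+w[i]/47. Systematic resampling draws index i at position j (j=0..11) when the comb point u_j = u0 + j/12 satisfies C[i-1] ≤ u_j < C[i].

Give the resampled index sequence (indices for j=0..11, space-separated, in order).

1 2 2 3 4 5 6 6 8 9 10 11

C = [0, 5/47, 13/47, 16/47, 19/47, 24/47, 32/47, 32/47, 36/47, 40/47, 42/47, 1]
j=0: u_0=7/180 ∈ [0, 5/47) → index 1
j=1: u_1=11/90 ∈ [5/47, 13/47) → index 2
j=2: u_2=37/180 ∈ [5/47, 13/47) → index 2
j=3: u_3=13/45 ∈ [13/47, 16/47) → index 3
j=4: u_4=67/180 ∈ [16/47, 19/47) → index 4
j=5: u_5=41/90 ∈ [19/47, 24/47) → index 5
j=6: u_6=97/180 ∈ [24/47, 32/47) → index 6
j=7: u_7=28/45 ∈ [24/47, 32/47) → index 6
j=8: u_8=127/180 ∈ [32/47, 36/47) → index 8
j=9: u_9=71/90 ∈ [36/47, 40/47) → index 9
j=10: u_10=157/180 ∈ [40/47, 42/47) → index 10
j=11: u_11=43/45 ∈ [42/47, 1) → index 11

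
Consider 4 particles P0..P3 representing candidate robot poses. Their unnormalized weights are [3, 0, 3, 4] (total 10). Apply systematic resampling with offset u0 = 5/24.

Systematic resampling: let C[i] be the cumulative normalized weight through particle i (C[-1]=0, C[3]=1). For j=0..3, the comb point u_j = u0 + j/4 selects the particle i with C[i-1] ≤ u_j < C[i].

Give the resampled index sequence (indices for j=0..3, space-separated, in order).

C = [3/10, 3/10, 3/5, 1]
j=0: u_0=5/24 ∈ [0, 3/10) → index 0
j=1: u_1=11/24 ∈ [3/10, 3/5) → index 2
j=2: u_2=17/24 ∈ [3/5, 1) → index 3
j=3: u_3=23/24 ∈ [3/5, 1) → index 3

0 2 3 3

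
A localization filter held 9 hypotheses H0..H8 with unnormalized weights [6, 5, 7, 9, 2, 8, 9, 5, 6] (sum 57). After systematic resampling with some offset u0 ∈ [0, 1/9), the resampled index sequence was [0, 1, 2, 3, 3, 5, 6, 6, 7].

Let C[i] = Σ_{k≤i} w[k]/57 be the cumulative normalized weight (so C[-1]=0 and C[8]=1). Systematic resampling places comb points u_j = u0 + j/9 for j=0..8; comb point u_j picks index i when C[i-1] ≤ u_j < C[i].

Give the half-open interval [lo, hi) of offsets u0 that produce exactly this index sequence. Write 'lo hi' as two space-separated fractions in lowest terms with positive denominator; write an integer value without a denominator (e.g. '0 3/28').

0 1/171

C = [2/19, 11/57, 6/19, 9/19, 29/57, 37/57, 46/57, 17/19, 1]
j=0 picked index 0: u0 ∈ [0, 2/19)
j=1 picked index 1: u0 ∈ [-1/171, 14/171)
j=2 picked index 2: u0 ∈ [-5/171, 16/171)
j=3 picked index 3: u0 ∈ [-1/57, 8/57)
j=4 picked index 3: u0 ∈ [-22/171, 5/171)
j=5 picked index 5: u0 ∈ [-8/171, 16/171)
j=6 picked index 6: u0 ∈ [-1/57, 8/57)
j=7 picked index 6: u0 ∈ [-22/171, 5/171)
j=8 picked index 7: u0 ∈ [-14/171, 1/171)
intersection: [0, 1/171)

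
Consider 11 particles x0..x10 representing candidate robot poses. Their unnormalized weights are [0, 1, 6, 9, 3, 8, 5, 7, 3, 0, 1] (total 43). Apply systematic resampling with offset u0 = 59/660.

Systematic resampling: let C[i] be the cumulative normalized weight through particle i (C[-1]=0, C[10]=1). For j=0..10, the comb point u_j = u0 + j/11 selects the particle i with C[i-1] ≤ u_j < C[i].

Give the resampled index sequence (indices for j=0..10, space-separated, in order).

C = [0, 1/43, 7/43, 16/43, 19/43, 27/43, 32/43, 39/43, 42/43, 42/43, 1]
j=0: u_0=59/660 ∈ [1/43, 7/43) → index 2
j=1: u_1=119/660 ∈ [7/43, 16/43) → index 3
j=2: u_2=179/660 ∈ [7/43, 16/43) → index 3
j=3: u_3=239/660 ∈ [7/43, 16/43) → index 3
j=4: u_4=299/660 ∈ [19/43, 27/43) → index 5
j=5: u_5=359/660 ∈ [19/43, 27/43) → index 5
j=6: u_6=419/660 ∈ [27/43, 32/43) → index 6
j=7: u_7=479/660 ∈ [27/43, 32/43) → index 6
j=8: u_8=49/60 ∈ [32/43, 39/43) → index 7
j=9: u_9=599/660 ∈ [39/43, 42/43) → index 8
j=10: u_10=659/660 ∈ [42/43, 1) → index 10

2 3 3 3 5 5 6 6 7 8 10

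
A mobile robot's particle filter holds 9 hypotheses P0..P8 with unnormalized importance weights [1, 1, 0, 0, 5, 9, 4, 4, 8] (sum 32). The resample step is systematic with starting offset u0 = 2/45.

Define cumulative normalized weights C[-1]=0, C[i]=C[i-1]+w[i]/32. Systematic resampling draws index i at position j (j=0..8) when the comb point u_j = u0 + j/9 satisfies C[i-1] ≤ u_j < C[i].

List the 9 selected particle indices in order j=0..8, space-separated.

C = [1/32, 1/16, 1/16, 1/16, 7/32, 1/2, 5/8, 3/4, 1]
j=0: u_0=2/45 ∈ [1/32, 1/16) → index 1
j=1: u_1=7/45 ∈ [1/16, 7/32) → index 4
j=2: u_2=4/15 ∈ [7/32, 1/2) → index 5
j=3: u_3=17/45 ∈ [7/32, 1/2) → index 5
j=4: u_4=22/45 ∈ [7/32, 1/2) → index 5
j=5: u_5=3/5 ∈ [1/2, 5/8) → index 6
j=6: u_6=32/45 ∈ [5/8, 3/4) → index 7
j=7: u_7=37/45 ∈ [3/4, 1) → index 8
j=8: u_8=14/15 ∈ [3/4, 1) → index 8

1 4 5 5 5 6 7 8 8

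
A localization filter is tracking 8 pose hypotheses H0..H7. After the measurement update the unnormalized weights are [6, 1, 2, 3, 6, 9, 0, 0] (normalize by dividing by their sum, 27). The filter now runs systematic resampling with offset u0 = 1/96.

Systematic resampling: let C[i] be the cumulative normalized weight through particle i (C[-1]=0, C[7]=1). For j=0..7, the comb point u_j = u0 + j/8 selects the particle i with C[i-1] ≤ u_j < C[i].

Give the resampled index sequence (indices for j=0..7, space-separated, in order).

0 0 2 3 4 4 5 5

C = [2/9, 7/27, 1/3, 4/9, 2/3, 1, 1, 1]
j=0: u_0=1/96 ∈ [0, 2/9) → index 0
j=1: u_1=13/96 ∈ [0, 2/9) → index 0
j=2: u_2=25/96 ∈ [7/27, 1/3) → index 2
j=3: u_3=37/96 ∈ [1/3, 4/9) → index 3
j=4: u_4=49/96 ∈ [4/9, 2/3) → index 4
j=5: u_5=61/96 ∈ [4/9, 2/3) → index 4
j=6: u_6=73/96 ∈ [2/3, 1) → index 5
j=7: u_7=85/96 ∈ [2/3, 1) → index 5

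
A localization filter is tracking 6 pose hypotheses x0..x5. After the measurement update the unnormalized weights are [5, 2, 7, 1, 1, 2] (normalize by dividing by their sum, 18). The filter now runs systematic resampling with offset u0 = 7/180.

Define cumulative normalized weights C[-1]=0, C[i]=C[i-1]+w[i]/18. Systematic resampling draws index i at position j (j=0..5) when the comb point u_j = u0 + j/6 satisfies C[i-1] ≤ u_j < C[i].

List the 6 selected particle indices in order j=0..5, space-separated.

C = [5/18, 7/18, 7/9, 5/6, 8/9, 1]
j=0: u_0=7/180 ∈ [0, 5/18) → index 0
j=1: u_1=37/180 ∈ [0, 5/18) → index 0
j=2: u_2=67/180 ∈ [5/18, 7/18) → index 1
j=3: u_3=97/180 ∈ [7/18, 7/9) → index 2
j=4: u_4=127/180 ∈ [7/18, 7/9) → index 2
j=5: u_5=157/180 ∈ [5/6, 8/9) → index 4

0 0 1 2 2 4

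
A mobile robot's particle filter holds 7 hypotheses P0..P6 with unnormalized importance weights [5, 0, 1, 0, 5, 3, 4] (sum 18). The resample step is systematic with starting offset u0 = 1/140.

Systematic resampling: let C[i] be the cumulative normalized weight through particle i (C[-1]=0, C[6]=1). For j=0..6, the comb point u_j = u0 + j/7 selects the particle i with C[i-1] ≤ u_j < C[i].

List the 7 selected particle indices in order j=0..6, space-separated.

C = [5/18, 5/18, 1/3, 1/3, 11/18, 7/9, 1]
j=0: u_0=1/140 ∈ [0, 5/18) → index 0
j=1: u_1=3/20 ∈ [0, 5/18) → index 0
j=2: u_2=41/140 ∈ [5/18, 1/3) → index 2
j=3: u_3=61/140 ∈ [1/3, 11/18) → index 4
j=4: u_4=81/140 ∈ [1/3, 11/18) → index 4
j=5: u_5=101/140 ∈ [11/18, 7/9) → index 5
j=6: u_6=121/140 ∈ [7/9, 1) → index 6

0 0 2 4 4 5 6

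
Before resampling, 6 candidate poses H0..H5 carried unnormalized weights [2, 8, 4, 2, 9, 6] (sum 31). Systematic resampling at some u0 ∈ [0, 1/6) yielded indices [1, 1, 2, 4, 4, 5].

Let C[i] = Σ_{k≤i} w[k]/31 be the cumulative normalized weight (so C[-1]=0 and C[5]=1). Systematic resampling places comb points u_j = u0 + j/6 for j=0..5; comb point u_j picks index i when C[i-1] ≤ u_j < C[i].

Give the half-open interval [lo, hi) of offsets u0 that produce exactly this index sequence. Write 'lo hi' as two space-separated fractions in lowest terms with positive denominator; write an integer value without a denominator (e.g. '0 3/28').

2/31 11/93

C = [2/31, 10/31, 14/31, 16/31, 25/31, 1]
j=0 picked index 1: u0 ∈ [2/31, 10/31)
j=1 picked index 1: u0 ∈ [-19/186, 29/186)
j=2 picked index 2: u0 ∈ [-1/93, 11/93)
j=3 picked index 4: u0 ∈ [1/62, 19/62)
j=4 picked index 4: u0 ∈ [-14/93, 13/93)
j=5 picked index 5: u0 ∈ [-5/186, 1/6)
intersection: [2/31, 11/93)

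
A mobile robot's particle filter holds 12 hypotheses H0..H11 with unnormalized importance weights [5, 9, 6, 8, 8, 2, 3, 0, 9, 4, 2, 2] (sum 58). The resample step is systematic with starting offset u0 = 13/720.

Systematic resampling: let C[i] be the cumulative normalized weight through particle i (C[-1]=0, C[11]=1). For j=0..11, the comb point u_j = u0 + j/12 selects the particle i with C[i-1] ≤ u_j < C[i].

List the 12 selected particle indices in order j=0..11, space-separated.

C = [5/58, 7/29, 10/29, 14/29, 18/29, 19/29, 41/58, 41/58, 25/29, 27/29, 28/29, 1]
j=0: u_0=13/720 ∈ [0, 5/58) → index 0
j=1: u_1=73/720 ∈ [5/58, 7/29) → index 1
j=2: u_2=133/720 ∈ [5/58, 7/29) → index 1
j=3: u_3=193/720 ∈ [7/29, 10/29) → index 2
j=4: u_4=253/720 ∈ [10/29, 14/29) → index 3
j=5: u_5=313/720 ∈ [10/29, 14/29) → index 3
j=6: u_6=373/720 ∈ [14/29, 18/29) → index 4
j=7: u_7=433/720 ∈ [14/29, 18/29) → index 4
j=8: u_8=493/720 ∈ [19/29, 41/58) → index 6
j=9: u_9=553/720 ∈ [41/58, 25/29) → index 8
j=10: u_10=613/720 ∈ [41/58, 25/29) → index 8
j=11: u_11=673/720 ∈ [27/29, 28/29) → index 10

0 1 1 2 3 3 4 4 6 8 8 10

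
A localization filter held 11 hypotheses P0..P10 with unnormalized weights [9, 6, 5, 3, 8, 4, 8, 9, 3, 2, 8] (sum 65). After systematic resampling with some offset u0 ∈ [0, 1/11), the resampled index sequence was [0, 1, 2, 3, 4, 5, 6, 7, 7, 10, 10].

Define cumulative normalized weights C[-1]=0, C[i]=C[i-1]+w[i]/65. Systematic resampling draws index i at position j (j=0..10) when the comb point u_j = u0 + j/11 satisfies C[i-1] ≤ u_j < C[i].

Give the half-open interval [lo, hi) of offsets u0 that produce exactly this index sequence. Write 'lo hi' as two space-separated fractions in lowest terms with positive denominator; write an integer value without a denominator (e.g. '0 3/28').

C = [9/65, 3/13, 4/13, 23/65, 31/65, 7/13, 43/65, 4/5, 11/13, 57/65, 1]
j=0 picked index 0: u0 ∈ [0, 9/65)
j=1 picked index 1: u0 ∈ [34/715, 20/143)
j=2 picked index 2: u0 ∈ [7/143, 18/143)
j=3 picked index 3: u0 ∈ [5/143, 58/715)
j=4 picked index 4: u0 ∈ [-7/715, 81/715)
j=5 picked index 5: u0 ∈ [16/715, 12/143)
j=6 picked index 6: u0 ∈ [-1/143, 83/715)
j=7 picked index 7: u0 ∈ [18/715, 9/55)
j=8 picked index 7: u0 ∈ [-47/715, 4/55)
j=9 picked index 10: u0 ∈ [42/715, 2/11)
j=10 picked index 10: u0 ∈ [-23/715, 1/11)
intersection: [42/715, 4/55)

42/715 4/55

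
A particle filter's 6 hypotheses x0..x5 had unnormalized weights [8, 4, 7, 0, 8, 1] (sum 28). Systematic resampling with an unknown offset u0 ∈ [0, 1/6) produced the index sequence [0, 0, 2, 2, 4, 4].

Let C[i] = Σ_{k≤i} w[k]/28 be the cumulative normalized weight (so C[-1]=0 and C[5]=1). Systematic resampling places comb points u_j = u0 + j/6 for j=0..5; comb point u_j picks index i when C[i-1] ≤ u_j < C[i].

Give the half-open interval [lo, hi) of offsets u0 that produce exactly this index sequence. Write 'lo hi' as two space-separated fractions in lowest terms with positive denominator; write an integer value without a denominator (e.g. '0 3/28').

C = [2/7, 3/7, 19/28, 19/28, 27/28, 1]
j=0 picked index 0: u0 ∈ [0, 2/7)
j=1 picked index 0: u0 ∈ [-1/6, 5/42)
j=2 picked index 2: u0 ∈ [2/21, 29/84)
j=3 picked index 2: u0 ∈ [-1/14, 5/28)
j=4 picked index 4: u0 ∈ [1/84, 25/84)
j=5 picked index 4: u0 ∈ [-13/84, 11/84)
intersection: [2/21, 5/42)

2/21 5/42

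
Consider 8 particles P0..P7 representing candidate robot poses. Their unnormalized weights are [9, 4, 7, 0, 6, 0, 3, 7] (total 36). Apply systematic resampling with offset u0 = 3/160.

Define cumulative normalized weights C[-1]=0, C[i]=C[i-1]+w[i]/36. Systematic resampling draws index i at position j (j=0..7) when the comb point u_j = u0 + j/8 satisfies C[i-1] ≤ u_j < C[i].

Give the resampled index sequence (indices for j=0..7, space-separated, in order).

C = [1/4, 13/36, 5/9, 5/9, 13/18, 13/18, 29/36, 1]
j=0: u_0=3/160 ∈ [0, 1/4) → index 0
j=1: u_1=23/160 ∈ [0, 1/4) → index 0
j=2: u_2=43/160 ∈ [1/4, 13/36) → index 1
j=3: u_3=63/160 ∈ [13/36, 5/9) → index 2
j=4: u_4=83/160 ∈ [13/36, 5/9) → index 2
j=5: u_5=103/160 ∈ [5/9, 13/18) → index 4
j=6: u_6=123/160 ∈ [13/18, 29/36) → index 6
j=7: u_7=143/160 ∈ [29/36, 1) → index 7

0 0 1 2 2 4 6 7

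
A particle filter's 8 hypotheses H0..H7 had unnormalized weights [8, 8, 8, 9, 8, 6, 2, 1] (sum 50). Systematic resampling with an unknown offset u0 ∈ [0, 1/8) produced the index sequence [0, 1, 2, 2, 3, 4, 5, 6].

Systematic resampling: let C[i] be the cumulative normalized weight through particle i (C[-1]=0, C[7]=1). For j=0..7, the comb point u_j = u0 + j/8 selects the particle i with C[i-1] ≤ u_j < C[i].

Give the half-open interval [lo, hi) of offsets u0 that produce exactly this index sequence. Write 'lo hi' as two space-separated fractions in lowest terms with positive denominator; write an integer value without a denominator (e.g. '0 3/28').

7/100 21/200

C = [4/25, 8/25, 12/25, 33/50, 41/50, 47/50, 49/50, 1]
j=0 picked index 0: u0 ∈ [0, 4/25)
j=1 picked index 1: u0 ∈ [7/200, 39/200)
j=2 picked index 2: u0 ∈ [7/100, 23/100)
j=3 picked index 2: u0 ∈ [-11/200, 21/200)
j=4 picked index 3: u0 ∈ [-1/50, 4/25)
j=5 picked index 4: u0 ∈ [7/200, 39/200)
j=6 picked index 5: u0 ∈ [7/100, 19/100)
j=7 picked index 6: u0 ∈ [13/200, 21/200)
intersection: [7/100, 21/200)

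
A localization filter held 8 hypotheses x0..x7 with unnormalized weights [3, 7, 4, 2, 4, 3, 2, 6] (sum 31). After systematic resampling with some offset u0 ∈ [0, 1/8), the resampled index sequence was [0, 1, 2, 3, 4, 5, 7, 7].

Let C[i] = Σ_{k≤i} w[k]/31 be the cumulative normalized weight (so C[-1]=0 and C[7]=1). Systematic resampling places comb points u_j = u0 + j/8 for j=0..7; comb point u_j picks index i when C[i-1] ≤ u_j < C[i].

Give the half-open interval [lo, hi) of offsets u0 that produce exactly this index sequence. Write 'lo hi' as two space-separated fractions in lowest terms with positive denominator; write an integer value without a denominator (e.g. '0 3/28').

C = [3/31, 10/31, 14/31, 16/31, 20/31, 23/31, 25/31, 1]
j=0 picked index 0: u0 ∈ [0, 3/31)
j=1 picked index 1: u0 ∈ [-7/248, 49/248)
j=2 picked index 2: u0 ∈ [9/124, 25/124)
j=3 picked index 3: u0 ∈ [19/248, 35/248)
j=4 picked index 4: u0 ∈ [1/62, 9/62)
j=5 picked index 5: u0 ∈ [5/248, 29/248)
j=6 picked index 7: u0 ∈ [7/124, 1/4)
j=7 picked index 7: u0 ∈ [-17/248, 1/8)
intersection: [19/248, 3/31)

19/248 3/31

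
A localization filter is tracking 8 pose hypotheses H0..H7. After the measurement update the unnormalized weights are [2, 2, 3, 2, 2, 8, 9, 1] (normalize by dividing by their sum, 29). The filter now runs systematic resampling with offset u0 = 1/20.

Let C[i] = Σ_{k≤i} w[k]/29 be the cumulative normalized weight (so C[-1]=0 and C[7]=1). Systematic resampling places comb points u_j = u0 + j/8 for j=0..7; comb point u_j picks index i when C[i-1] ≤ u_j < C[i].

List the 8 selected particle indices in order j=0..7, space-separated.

C = [2/29, 4/29, 7/29, 9/29, 11/29, 19/29, 28/29, 1]
j=0: u_0=1/20 ∈ [0, 2/29) → index 0
j=1: u_1=7/40 ∈ [4/29, 7/29) → index 2
j=2: u_2=3/10 ∈ [7/29, 9/29) → index 3
j=3: u_3=17/40 ∈ [11/29, 19/29) → index 5
j=4: u_4=11/20 ∈ [11/29, 19/29) → index 5
j=5: u_5=27/40 ∈ [19/29, 28/29) → index 6
j=6: u_6=4/5 ∈ [19/29, 28/29) → index 6
j=7: u_7=37/40 ∈ [19/29, 28/29) → index 6

0 2 3 5 5 6 6 6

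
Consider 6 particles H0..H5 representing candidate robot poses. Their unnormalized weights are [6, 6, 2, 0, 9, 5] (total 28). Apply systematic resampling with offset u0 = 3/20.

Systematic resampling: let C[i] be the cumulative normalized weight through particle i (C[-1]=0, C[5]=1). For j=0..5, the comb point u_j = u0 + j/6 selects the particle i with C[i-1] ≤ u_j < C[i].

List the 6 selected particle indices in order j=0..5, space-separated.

0 1 2 4 4 5

C = [3/14, 3/7, 1/2, 1/2, 23/28, 1]
j=0: u_0=3/20 ∈ [0, 3/14) → index 0
j=1: u_1=19/60 ∈ [3/14, 3/7) → index 1
j=2: u_2=29/60 ∈ [3/7, 1/2) → index 2
j=3: u_3=13/20 ∈ [1/2, 23/28) → index 4
j=4: u_4=49/60 ∈ [1/2, 23/28) → index 4
j=5: u_5=59/60 ∈ [23/28, 1) → index 5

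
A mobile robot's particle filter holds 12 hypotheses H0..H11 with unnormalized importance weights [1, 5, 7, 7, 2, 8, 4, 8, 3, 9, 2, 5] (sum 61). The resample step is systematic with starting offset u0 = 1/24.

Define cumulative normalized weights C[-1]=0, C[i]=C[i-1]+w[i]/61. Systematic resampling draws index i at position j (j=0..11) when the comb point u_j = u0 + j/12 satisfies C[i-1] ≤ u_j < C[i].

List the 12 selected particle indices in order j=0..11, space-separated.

1 2 2 3 5 5 6 7 8 9 9 11

C = [1/61, 6/61, 13/61, 20/61, 22/61, 30/61, 34/61, 42/61, 45/61, 54/61, 56/61, 1]
j=0: u_0=1/24 ∈ [1/61, 6/61) → index 1
j=1: u_1=1/8 ∈ [6/61, 13/61) → index 2
j=2: u_2=5/24 ∈ [6/61, 13/61) → index 2
j=3: u_3=7/24 ∈ [13/61, 20/61) → index 3
j=4: u_4=3/8 ∈ [22/61, 30/61) → index 5
j=5: u_5=11/24 ∈ [22/61, 30/61) → index 5
j=6: u_6=13/24 ∈ [30/61, 34/61) → index 6
j=7: u_7=5/8 ∈ [34/61, 42/61) → index 7
j=8: u_8=17/24 ∈ [42/61, 45/61) → index 8
j=9: u_9=19/24 ∈ [45/61, 54/61) → index 9
j=10: u_10=7/8 ∈ [45/61, 54/61) → index 9
j=11: u_11=23/24 ∈ [56/61, 1) → index 11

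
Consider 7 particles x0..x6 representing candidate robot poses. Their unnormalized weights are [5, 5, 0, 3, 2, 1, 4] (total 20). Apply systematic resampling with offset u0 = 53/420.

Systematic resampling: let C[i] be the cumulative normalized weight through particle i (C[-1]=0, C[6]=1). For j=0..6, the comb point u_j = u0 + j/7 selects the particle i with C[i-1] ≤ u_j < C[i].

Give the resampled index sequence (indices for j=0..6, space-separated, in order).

0 1 1 3 4 6 6

C = [1/4, 1/2, 1/2, 13/20, 3/4, 4/5, 1]
j=0: u_0=53/420 ∈ [0, 1/4) → index 0
j=1: u_1=113/420 ∈ [1/4, 1/2) → index 1
j=2: u_2=173/420 ∈ [1/4, 1/2) → index 1
j=3: u_3=233/420 ∈ [1/2, 13/20) → index 3
j=4: u_4=293/420 ∈ [13/20, 3/4) → index 4
j=5: u_5=353/420 ∈ [4/5, 1) → index 6
j=6: u_6=59/60 ∈ [4/5, 1) → index 6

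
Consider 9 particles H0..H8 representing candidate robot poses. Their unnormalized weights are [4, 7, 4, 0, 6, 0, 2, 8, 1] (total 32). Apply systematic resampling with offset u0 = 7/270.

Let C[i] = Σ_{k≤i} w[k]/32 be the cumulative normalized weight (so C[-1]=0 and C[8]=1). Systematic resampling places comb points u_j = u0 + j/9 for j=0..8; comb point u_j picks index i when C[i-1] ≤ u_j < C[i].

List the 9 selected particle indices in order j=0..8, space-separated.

0 1 1 2 4 4 6 7 7

C = [1/8, 11/32, 15/32, 15/32, 21/32, 21/32, 23/32, 31/32, 1]
j=0: u_0=7/270 ∈ [0, 1/8) → index 0
j=1: u_1=37/270 ∈ [1/8, 11/32) → index 1
j=2: u_2=67/270 ∈ [1/8, 11/32) → index 1
j=3: u_3=97/270 ∈ [11/32, 15/32) → index 2
j=4: u_4=127/270 ∈ [15/32, 21/32) → index 4
j=5: u_5=157/270 ∈ [15/32, 21/32) → index 4
j=6: u_6=187/270 ∈ [21/32, 23/32) → index 6
j=7: u_7=217/270 ∈ [23/32, 31/32) → index 7
j=8: u_8=247/270 ∈ [23/32, 31/32) → index 7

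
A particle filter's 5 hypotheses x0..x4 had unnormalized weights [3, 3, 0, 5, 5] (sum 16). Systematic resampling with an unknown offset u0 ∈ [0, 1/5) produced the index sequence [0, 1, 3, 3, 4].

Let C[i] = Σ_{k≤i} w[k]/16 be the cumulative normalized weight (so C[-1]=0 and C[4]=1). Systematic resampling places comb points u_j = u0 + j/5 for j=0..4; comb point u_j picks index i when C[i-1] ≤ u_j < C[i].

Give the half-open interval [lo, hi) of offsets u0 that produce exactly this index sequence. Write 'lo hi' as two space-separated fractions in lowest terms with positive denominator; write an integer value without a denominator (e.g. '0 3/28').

0 7/80

C = [3/16, 3/8, 3/8, 11/16, 1]
j=0 picked index 0: u0 ∈ [0, 3/16)
j=1 picked index 1: u0 ∈ [-1/80, 7/40)
j=2 picked index 3: u0 ∈ [-1/40, 23/80)
j=3 picked index 3: u0 ∈ [-9/40, 7/80)
j=4 picked index 4: u0 ∈ [-9/80, 1/5)
intersection: [0, 7/80)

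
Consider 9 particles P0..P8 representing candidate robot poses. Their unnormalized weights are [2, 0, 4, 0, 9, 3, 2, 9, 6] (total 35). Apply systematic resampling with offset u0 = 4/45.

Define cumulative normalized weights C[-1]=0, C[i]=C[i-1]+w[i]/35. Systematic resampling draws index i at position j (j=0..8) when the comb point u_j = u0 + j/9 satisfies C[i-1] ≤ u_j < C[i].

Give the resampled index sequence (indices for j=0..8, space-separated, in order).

C = [2/35, 2/35, 6/35, 6/35, 3/7, 18/35, 4/7, 29/35, 1]
j=0: u_0=4/45 ∈ [2/35, 6/35) → index 2
j=1: u_1=1/5 ∈ [6/35, 3/7) → index 4
j=2: u_2=14/45 ∈ [6/35, 3/7) → index 4
j=3: u_3=19/45 ∈ [6/35, 3/7) → index 4
j=4: u_4=8/15 ∈ [18/35, 4/7) → index 6
j=5: u_5=29/45 ∈ [4/7, 29/35) → index 7
j=6: u_6=34/45 ∈ [4/7, 29/35) → index 7
j=7: u_7=13/15 ∈ [29/35, 1) → index 8
j=8: u_8=44/45 ∈ [29/35, 1) → index 8

2 4 4 4 6 7 7 8 8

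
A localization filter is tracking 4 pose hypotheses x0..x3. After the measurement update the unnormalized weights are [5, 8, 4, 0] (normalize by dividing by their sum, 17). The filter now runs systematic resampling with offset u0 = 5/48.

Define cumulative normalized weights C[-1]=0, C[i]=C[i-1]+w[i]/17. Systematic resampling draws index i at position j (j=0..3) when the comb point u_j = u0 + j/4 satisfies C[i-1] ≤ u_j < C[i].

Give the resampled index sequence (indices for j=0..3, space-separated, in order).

0 1 1 2

C = [5/17, 13/17, 1, 1]
j=0: u_0=5/48 ∈ [0, 5/17) → index 0
j=1: u_1=17/48 ∈ [5/17, 13/17) → index 1
j=2: u_2=29/48 ∈ [5/17, 13/17) → index 1
j=3: u_3=41/48 ∈ [13/17, 1) → index 2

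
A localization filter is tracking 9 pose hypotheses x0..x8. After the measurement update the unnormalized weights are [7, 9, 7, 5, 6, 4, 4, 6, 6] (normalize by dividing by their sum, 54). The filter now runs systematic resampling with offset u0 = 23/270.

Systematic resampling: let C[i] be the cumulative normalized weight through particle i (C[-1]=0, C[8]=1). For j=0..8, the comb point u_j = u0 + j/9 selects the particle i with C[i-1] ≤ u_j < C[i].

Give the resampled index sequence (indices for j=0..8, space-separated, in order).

0 1 2 2 4 5 6 7 8

C = [7/54, 8/27, 23/54, 14/27, 17/27, 19/27, 7/9, 8/9, 1]
j=0: u_0=23/270 ∈ [0, 7/54) → index 0
j=1: u_1=53/270 ∈ [7/54, 8/27) → index 1
j=2: u_2=83/270 ∈ [8/27, 23/54) → index 2
j=3: u_3=113/270 ∈ [8/27, 23/54) → index 2
j=4: u_4=143/270 ∈ [14/27, 17/27) → index 4
j=5: u_5=173/270 ∈ [17/27, 19/27) → index 5
j=6: u_6=203/270 ∈ [19/27, 7/9) → index 6
j=7: u_7=233/270 ∈ [7/9, 8/9) → index 7
j=8: u_8=263/270 ∈ [8/9, 1) → index 8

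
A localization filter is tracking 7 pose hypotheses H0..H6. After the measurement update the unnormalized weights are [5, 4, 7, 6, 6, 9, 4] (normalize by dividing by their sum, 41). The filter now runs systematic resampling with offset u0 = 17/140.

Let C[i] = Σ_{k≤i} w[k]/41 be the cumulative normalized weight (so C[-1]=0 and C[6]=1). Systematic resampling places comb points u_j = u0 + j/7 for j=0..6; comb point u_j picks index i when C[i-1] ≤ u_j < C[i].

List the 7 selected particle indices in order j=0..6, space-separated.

0 2 3 4 5 5 6

C = [5/41, 9/41, 16/41, 22/41, 28/41, 37/41, 1]
j=0: u_0=17/140 ∈ [0, 5/41) → index 0
j=1: u_1=37/140 ∈ [9/41, 16/41) → index 2
j=2: u_2=57/140 ∈ [16/41, 22/41) → index 3
j=3: u_3=11/20 ∈ [22/41, 28/41) → index 4
j=4: u_4=97/140 ∈ [28/41, 37/41) → index 5
j=5: u_5=117/140 ∈ [28/41, 37/41) → index 5
j=6: u_6=137/140 ∈ [37/41, 1) → index 6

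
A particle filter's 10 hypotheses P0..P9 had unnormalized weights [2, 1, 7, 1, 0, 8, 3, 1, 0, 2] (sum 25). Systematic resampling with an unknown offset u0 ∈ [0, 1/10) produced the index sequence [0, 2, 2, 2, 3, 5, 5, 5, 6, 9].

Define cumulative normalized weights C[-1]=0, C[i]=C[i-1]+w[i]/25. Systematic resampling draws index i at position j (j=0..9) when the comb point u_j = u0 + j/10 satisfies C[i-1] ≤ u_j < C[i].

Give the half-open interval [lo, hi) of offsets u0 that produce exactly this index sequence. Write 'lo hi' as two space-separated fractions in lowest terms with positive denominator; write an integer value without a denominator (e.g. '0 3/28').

1/50 1/25

C = [2/25, 3/25, 2/5, 11/25, 11/25, 19/25, 22/25, 23/25, 23/25, 1]
j=0 picked index 0: u0 ∈ [0, 2/25)
j=1 picked index 2: u0 ∈ [1/50, 3/10)
j=2 picked index 2: u0 ∈ [-2/25, 1/5)
j=3 picked index 2: u0 ∈ [-9/50, 1/10)
j=4 picked index 3: u0 ∈ [0, 1/25)
j=5 picked index 5: u0 ∈ [-3/50, 13/50)
j=6 picked index 5: u0 ∈ [-4/25, 4/25)
j=7 picked index 5: u0 ∈ [-13/50, 3/50)
j=8 picked index 6: u0 ∈ [-1/25, 2/25)
j=9 picked index 9: u0 ∈ [1/50, 1/10)
intersection: [1/50, 1/25)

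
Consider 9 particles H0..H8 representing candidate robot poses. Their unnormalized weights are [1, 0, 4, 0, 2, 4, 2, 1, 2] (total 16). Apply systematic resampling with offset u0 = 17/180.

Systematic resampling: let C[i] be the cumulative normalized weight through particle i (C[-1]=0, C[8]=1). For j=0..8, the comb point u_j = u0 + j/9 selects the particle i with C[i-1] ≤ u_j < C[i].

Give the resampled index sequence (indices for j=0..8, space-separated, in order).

C = [1/16, 1/16, 5/16, 5/16, 7/16, 11/16, 13/16, 7/8, 1]
j=0: u_0=17/180 ∈ [1/16, 5/16) → index 2
j=1: u_1=37/180 ∈ [1/16, 5/16) → index 2
j=2: u_2=19/60 ∈ [5/16, 7/16) → index 4
j=3: u_3=77/180 ∈ [5/16, 7/16) → index 4
j=4: u_4=97/180 ∈ [7/16, 11/16) → index 5
j=5: u_5=13/20 ∈ [7/16, 11/16) → index 5
j=6: u_6=137/180 ∈ [11/16, 13/16) → index 6
j=7: u_7=157/180 ∈ [13/16, 7/8) → index 7
j=8: u_8=59/60 ∈ [7/8, 1) → index 8

2 2 4 4 5 5 6 7 8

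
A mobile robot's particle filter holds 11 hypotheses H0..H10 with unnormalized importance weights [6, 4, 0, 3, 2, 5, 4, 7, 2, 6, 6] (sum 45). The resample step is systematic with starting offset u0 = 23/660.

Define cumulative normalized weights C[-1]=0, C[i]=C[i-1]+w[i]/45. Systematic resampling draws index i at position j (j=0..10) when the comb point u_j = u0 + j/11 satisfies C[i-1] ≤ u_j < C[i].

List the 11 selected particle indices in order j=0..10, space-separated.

C = [2/15, 2/9, 2/9, 13/45, 1/3, 4/9, 8/15, 31/45, 11/15, 13/15, 1]
j=0: u_0=23/660 ∈ [0, 2/15) → index 0
j=1: u_1=83/660 ∈ [0, 2/15) → index 0
j=2: u_2=13/60 ∈ [2/15, 2/9) → index 1
j=3: u_3=203/660 ∈ [13/45, 1/3) → index 4
j=4: u_4=263/660 ∈ [1/3, 4/9) → index 5
j=5: u_5=323/660 ∈ [4/9, 8/15) → index 6
j=6: u_6=383/660 ∈ [8/15, 31/45) → index 7
j=7: u_7=443/660 ∈ [8/15, 31/45) → index 7
j=8: u_8=503/660 ∈ [11/15, 13/15) → index 9
j=9: u_9=563/660 ∈ [11/15, 13/15) → index 9
j=10: u_10=623/660 ∈ [13/15, 1) → index 10

0 0 1 4 5 6 7 7 9 9 10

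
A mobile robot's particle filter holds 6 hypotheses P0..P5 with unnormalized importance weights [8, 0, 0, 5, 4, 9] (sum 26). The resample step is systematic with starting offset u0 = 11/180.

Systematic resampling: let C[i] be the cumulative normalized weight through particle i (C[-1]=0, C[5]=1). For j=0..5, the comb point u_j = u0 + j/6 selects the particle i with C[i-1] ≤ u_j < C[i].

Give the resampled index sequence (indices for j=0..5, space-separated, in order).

0 0 3 4 5 5

C = [4/13, 4/13, 4/13, 1/2, 17/26, 1]
j=0: u_0=11/180 ∈ [0, 4/13) → index 0
j=1: u_1=41/180 ∈ [0, 4/13) → index 0
j=2: u_2=71/180 ∈ [4/13, 1/2) → index 3
j=3: u_3=101/180 ∈ [1/2, 17/26) → index 4
j=4: u_4=131/180 ∈ [17/26, 1) → index 5
j=5: u_5=161/180 ∈ [17/26, 1) → index 5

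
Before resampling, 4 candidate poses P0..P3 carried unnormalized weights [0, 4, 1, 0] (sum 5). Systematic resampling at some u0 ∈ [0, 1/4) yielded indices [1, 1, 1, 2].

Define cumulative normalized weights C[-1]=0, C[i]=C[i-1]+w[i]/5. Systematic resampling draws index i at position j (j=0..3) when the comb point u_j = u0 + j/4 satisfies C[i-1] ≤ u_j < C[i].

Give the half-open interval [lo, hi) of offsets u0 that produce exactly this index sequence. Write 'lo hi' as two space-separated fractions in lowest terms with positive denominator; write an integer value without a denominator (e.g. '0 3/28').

1/20 1/4

C = [0, 4/5, 1, 1]
j=0 picked index 1: u0 ∈ [0, 4/5)
j=1 picked index 1: u0 ∈ [-1/4, 11/20)
j=2 picked index 1: u0 ∈ [-1/2, 3/10)
j=3 picked index 2: u0 ∈ [1/20, 1/4)
intersection: [1/20, 1/4)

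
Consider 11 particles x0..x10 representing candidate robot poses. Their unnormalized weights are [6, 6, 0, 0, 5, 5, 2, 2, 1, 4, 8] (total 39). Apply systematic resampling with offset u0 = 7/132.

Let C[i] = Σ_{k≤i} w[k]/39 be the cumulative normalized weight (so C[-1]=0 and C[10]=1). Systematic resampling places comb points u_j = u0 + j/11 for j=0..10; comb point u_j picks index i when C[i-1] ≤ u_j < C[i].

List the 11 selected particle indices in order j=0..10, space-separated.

C = [2/13, 4/13, 4/13, 4/13, 17/39, 22/39, 8/13, 2/3, 9/13, 31/39, 1]
j=0: u_0=7/132 ∈ [0, 2/13) → index 0
j=1: u_1=19/132 ∈ [0, 2/13) → index 0
j=2: u_2=31/132 ∈ [2/13, 4/13) → index 1
j=3: u_3=43/132 ∈ [4/13, 17/39) → index 4
j=4: u_4=5/12 ∈ [4/13, 17/39) → index 4
j=5: u_5=67/132 ∈ [17/39, 22/39) → index 5
j=6: u_6=79/132 ∈ [22/39, 8/13) → index 6
j=7: u_7=91/132 ∈ [2/3, 9/13) → index 8
j=8: u_8=103/132 ∈ [9/13, 31/39) → index 9
j=9: u_9=115/132 ∈ [31/39, 1) → index 10
j=10: u_10=127/132 ∈ [31/39, 1) → index 10

0 0 1 4 4 5 6 8 9 10 10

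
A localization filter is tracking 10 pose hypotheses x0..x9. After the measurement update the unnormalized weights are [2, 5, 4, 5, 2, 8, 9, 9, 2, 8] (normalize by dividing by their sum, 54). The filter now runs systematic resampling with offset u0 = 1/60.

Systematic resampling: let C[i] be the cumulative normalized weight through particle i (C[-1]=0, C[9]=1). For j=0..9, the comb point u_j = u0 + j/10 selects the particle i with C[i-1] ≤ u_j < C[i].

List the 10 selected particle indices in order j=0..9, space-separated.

0 1 3 4 5 6 6 7 8 9

C = [1/27, 7/54, 11/54, 8/27, 1/3, 13/27, 35/54, 22/27, 23/27, 1]
j=0: u_0=1/60 ∈ [0, 1/27) → index 0
j=1: u_1=7/60 ∈ [1/27, 7/54) → index 1
j=2: u_2=13/60 ∈ [11/54, 8/27) → index 3
j=3: u_3=19/60 ∈ [8/27, 1/3) → index 4
j=4: u_4=5/12 ∈ [1/3, 13/27) → index 5
j=5: u_5=31/60 ∈ [13/27, 35/54) → index 6
j=6: u_6=37/60 ∈ [13/27, 35/54) → index 6
j=7: u_7=43/60 ∈ [35/54, 22/27) → index 7
j=8: u_8=49/60 ∈ [22/27, 23/27) → index 8
j=9: u_9=11/12 ∈ [23/27, 1) → index 9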